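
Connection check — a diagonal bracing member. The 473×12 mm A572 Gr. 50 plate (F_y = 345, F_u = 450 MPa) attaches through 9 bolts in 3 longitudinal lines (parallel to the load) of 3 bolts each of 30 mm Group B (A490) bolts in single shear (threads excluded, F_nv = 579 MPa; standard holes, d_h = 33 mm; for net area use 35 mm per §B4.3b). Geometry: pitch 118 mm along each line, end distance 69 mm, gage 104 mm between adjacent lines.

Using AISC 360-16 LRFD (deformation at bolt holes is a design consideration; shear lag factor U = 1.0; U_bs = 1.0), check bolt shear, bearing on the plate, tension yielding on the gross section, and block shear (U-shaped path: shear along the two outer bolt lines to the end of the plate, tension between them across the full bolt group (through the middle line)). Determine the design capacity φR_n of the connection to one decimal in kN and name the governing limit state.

Bolt shear: A_b = π(30)²/4 = 706.86 mm². φR_n = 0.75 × 579 × 706.86 × 9 × 1 = 2762.6 kN.
Bearing (12 mm plate, F_u = 450 MPa): end bolts L_c = 69 − 33/2 = 52.5, R_n = min(1.2×52.5×12×450, 2.4×30×12×450) = 340.2 kN/bolt; interior L_c = 118 − 33 = 85, R_n = 388.8 kN/bolt. φR_n = 0.75 × (3×340.2 + 6×388.8) = 2515.1 kN.
Tension yield (gross): A_g = 473×12 = 5676 mm². φR_n = 0.90 × 345 × 5676 = 1762.4 kN.
Block shear: shear path 2×[69+2×118] = 2×305 mm, A_gv = 7320, A_nv = 2×(305 − 2.5×35)×12 = 5220 mm²; tension across gage: (208 − 2×35)×12 = 1656 mm². R_n = min(0.6×450×5220, 0.6×345×7320) + 1.0×450×1656 = min(1409.4, 1515.2) + 745.2 = 2154.6 kN. φR_n = 0.75 × 2154.6 = 1616.0 kN.
Governing: min(2762.6, 2515.1, 1762.4, 1616.0) = 1616.0 kN → block shear.

1616.0 kN (block shear governs)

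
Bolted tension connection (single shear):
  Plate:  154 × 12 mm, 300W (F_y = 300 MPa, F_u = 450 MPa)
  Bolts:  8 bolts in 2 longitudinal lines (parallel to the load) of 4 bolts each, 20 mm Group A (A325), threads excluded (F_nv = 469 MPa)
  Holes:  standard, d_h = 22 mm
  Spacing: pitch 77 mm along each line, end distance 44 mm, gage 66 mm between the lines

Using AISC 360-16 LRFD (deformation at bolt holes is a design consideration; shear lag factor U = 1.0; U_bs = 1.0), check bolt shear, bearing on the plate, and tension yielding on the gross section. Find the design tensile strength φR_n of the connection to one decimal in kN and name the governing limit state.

Bolt shear: A_b = π(20)²/4 = 314.16 mm². φR_n = 0.75 × 469 × 314.16 × 8 × 1 = 884.0 kN.
Bearing (12 mm plate, F_u = 450 MPa): end bolts L_c = 44 − 22/2 = 33, R_n = min(1.2×33×12×450, 2.4×20×12×450) = 213.84 kN/bolt; interior L_c = 77 − 22 = 55, R_n = 259.2 kN/bolt. φR_n = 0.75 × (2×213.84 + 6×259.2) = 1487.2 kN.
Tension yield (gross): A_g = 154×12 = 1848 mm². φR_n = 0.90 × 300 × 1848 = 499.0 kN.
Governing: min(884.0, 1487.2, 499.0) = 499.0 kN → gross-section yield.

499.0 kN (gross-section yield governs)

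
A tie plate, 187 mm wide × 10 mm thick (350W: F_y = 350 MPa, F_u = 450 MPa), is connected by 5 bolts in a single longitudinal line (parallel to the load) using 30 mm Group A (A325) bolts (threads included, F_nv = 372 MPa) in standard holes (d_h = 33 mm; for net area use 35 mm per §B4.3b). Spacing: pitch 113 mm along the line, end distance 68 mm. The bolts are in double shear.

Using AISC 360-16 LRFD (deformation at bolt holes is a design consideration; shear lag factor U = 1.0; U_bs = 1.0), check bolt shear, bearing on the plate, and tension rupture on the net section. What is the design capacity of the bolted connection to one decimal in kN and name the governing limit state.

513.0 kN (net-section rupture governs)

Bolt shear: A_b = π(30)²/4 = 706.86 mm². φR_n = 0.75 × 372 × 706.86 × 5 × 2 = 1972.1 kN.
Bearing (10 mm plate, F_u = 450 MPa): end bolts L_c = 68 − 33/2 = 51.5, R_n = min(1.2×51.5×10×450, 2.4×30×10×450) = 278.1 kN/bolt; interior L_c = 113 − 33 = 80, R_n = 324 kN/bolt. φR_n = 0.75 × (1×278.1 + 4×324) = 1180.6 kN.
Tension rupture (net): A_n = (187 − 1×35)×10 = 1520 mm² (U = 1.0, A_e = A_n). φR_n = 0.75 × 450 × 1520 = 513.0 kN.
Governing: min(1972.1, 1180.6, 513.0) = 513.0 kN → net-section rupture.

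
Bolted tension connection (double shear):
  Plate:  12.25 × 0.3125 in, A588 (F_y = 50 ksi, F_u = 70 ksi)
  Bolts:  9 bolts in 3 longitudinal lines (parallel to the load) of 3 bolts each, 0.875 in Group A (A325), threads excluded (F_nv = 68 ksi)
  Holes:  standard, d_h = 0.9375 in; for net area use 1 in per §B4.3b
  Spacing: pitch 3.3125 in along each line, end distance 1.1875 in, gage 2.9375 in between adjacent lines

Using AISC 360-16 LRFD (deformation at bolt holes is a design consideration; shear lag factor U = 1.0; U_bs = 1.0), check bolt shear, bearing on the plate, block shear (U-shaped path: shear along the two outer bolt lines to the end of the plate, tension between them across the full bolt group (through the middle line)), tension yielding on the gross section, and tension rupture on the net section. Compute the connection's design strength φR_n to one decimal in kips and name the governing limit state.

Bolt shear: A_b = π(0.875)²/4 = 0.60132 in². φR_n = 0.75 × 68 × 0.60132 × 9 × 2 = 552.0 kips.
Bearing (0.3125 in plate, F_u = 70 ksi): end bolts L_c = 1.1875 − 0.9375/2 = 0.71875, R_n = min(1.2×0.71875×0.3125×70, 2.4×0.875×0.3125×70) = 18.867 kips/bolt; interior L_c = 3.3125 − 0.9375 = 2.375, R_n = 45.938 kips/bolt. φR_n = 0.75 × (3×18.867 + 6×45.938) = 249.2 kips.
Block shear: shear path 2×[1.1875+2×3.3125] = 2×7.8125 in, A_gv = 4.8828, A_nv = 2×(7.8125 − 2.5×1)×0.3125 = 3.3203 in²; tension across gage: (5.875 − 2×1)×0.3125 = 1.2109 in². R_n = min(0.6×70×3.3203, 0.6×50×4.8828) + 1.0×70×1.2109 = min(139.45, 146.48) + 84.763 = 224.21 kips. φR_n = 0.75 × 224.21 = 168.2 kips.
Tension yield (gross): A_g = 12.25×0.3125 = 3.8281 in². φR_n = 0.90 × 50 × 3.8281 = 172.3 kips.
Tension rupture (net): A_n = (12.25 − 3×1)×0.3125 = 2.8906 in² (U = 1.0, A_e = A_n). φR_n = 0.75 × 70 × 2.8906 = 151.8 kips.
Governing: min(552.0, 249.2, 168.2, 172.3, 151.8) = 151.8 kips → net-section rupture.

151.8 kips (net-section rupture governs)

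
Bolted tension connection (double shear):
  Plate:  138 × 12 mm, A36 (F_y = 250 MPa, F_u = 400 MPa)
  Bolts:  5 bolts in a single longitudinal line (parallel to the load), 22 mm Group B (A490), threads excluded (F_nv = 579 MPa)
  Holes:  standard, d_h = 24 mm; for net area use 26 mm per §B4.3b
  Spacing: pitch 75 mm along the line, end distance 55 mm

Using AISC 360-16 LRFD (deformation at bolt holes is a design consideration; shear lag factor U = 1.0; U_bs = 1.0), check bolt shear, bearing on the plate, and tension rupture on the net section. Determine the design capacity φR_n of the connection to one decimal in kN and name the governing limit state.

Bolt shear: A_b = π(22)²/4 = 380.13 mm². φR_n = 0.75 × 579 × 380.13 × 5 × 2 = 1650.7 kN.
Bearing (12 mm plate, F_u = 400 MPa): end bolts L_c = 55 − 24/2 = 43, R_n = min(1.2×43×12×400, 2.4×22×12×400) = 247.68 kN/bolt; interior L_c = 75 − 24 = 51, R_n = 253.44 kN/bolt. φR_n = 0.75 × (1×247.68 + 4×253.44) = 946.1 kN.
Tension rupture (net): A_n = (138 − 1×26)×12 = 1344 mm² (U = 1.0, A_e = A_n). φR_n = 0.75 × 400 × 1344 = 403.2 kN.
Governing: min(1650.7, 946.1, 403.2) = 403.2 kN → net-section rupture.

403.2 kN (net-section rupture governs)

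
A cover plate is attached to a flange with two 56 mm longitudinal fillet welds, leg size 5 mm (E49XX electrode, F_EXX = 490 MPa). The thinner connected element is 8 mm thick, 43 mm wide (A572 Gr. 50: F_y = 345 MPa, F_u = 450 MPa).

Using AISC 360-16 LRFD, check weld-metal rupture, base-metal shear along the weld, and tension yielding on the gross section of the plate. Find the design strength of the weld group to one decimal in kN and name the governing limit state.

Weld metal: throat = 0.707×5 = 3.535 mm, L = 2×56 = 112 mm. φR_n = 0.75 × 0.6 × 490 × 3.535 × 112 = 87.3 kN.
Base metal shear (8 mm plate): yield φR_n = 1.0×0.6×345×8×112 = 185.5 kN; rupture φR_n = 0.75×0.6×450×8×112 = 181.4 kN; take 181.4 kN (rupture).
Tension yield (gross): A_g = 43×8 = 344 mm². φR_n = 0.90 × 345 × 344 = 106.8 kN.
Governing: min(87.3, 181.4, 106.8) = 87.3 kN → weld metal.

87.3 kN (weld metal governs)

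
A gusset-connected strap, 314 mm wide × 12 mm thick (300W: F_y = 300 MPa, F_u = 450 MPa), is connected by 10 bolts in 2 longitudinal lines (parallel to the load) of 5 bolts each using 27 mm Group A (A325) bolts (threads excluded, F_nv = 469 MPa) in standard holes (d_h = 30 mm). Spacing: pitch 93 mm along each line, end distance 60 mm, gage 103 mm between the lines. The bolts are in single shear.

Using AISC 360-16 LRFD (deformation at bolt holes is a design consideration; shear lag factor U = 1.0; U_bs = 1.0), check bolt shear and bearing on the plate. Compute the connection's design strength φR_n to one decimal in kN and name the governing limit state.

2014.0 kN (bolt shear governs)

Bolt shear: A_b = π(27)²/4 = 572.56 mm². φR_n = 0.75 × 469 × 572.56 × 10 × 1 = 2014.0 kN.
Bearing (12 mm plate, F_u = 450 MPa): end bolts L_c = 60 − 30/2 = 45, R_n = min(1.2×45×12×450, 2.4×27×12×450) = 291.6 kN/bolt; interior L_c = 93 − 30 = 63, R_n = 349.92 kN/bolt. φR_n = 0.75 × (2×291.6 + 8×349.92) = 2536.9 kN.
Governing: min(2014.0, 2536.9) = 2014.0 kN → bolt shear.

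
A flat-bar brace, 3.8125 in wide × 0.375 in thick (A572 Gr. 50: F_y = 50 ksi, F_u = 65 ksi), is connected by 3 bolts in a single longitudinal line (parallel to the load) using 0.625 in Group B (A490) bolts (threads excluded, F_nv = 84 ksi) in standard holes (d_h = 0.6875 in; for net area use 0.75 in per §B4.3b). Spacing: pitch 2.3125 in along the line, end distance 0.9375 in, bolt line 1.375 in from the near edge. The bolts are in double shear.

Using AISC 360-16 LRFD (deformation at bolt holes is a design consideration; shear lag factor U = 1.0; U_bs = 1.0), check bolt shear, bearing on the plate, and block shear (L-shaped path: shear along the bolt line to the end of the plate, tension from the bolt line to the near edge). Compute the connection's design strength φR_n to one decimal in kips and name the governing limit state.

58.7 kips (block shear governs)

Bolt shear: A_b = π(0.625)²/4 = 0.3068 in². φR_n = 0.75 × 84 × 0.3068 × 3 × 2 = 116.0 kips.
Bearing (0.375 in plate, F_u = 65 ksi): end bolts L_c = 0.9375 − 0.6875/2 = 0.59375, R_n = min(1.2×0.59375×0.375×65, 2.4×0.625×0.375×65) = 17.367 kips/bolt; interior L_c = 2.3125 − 0.6875 = 1.625, R_n = 36.563 kips/bolt. φR_n = 0.75 × (1×17.367 + 2×36.563) = 67.9 kips.
Block shear: shear path 1×[0.9375+2×2.3125] = 1×5.5625 in, A_gv = 2.0859, A_nv = 1×(5.5625 − 2.5×0.75)×0.375 = 1.3828 in²; tension to near edge: (1.375 − 0.5×0.75)×0.375 = 0.375 in². R_n = min(0.6×65×1.3828, 0.6×50×2.0859) + 1.0×65×0.375 = min(53.929, 62.577) + 24.375 = 78.304 kips. φR_n = 0.75 × 78.304 = 58.7 kips.
Governing: min(116.0, 67.9, 58.7) = 58.7 kips → block shear.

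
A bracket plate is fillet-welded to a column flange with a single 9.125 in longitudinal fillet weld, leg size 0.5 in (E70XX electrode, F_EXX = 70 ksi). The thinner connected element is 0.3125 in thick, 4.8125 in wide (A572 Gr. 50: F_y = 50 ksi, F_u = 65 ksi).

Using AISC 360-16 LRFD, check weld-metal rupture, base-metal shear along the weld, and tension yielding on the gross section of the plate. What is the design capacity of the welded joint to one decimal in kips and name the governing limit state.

67.7 kips (gross-section yield governs)

Weld metal: throat = 0.707×0.5 = 0.3535 in, L = 9.125 in. φR_n = 0.75 × 0.6 × 70 × 0.3535 × 9.125 = 101.6 kips.
Base metal shear (0.3125 in plate): yield φR_n = 1.0×0.6×50×0.3125×9.125 = 85.5 kips; rupture φR_n = 0.75×0.6×65×0.3125×9.125 = 83.4 kips; take 83.4 kips (rupture).
Tension yield (gross): A_g = 4.8125×0.3125 = 1.5039 in². φR_n = 0.90 × 50 × 1.5039 = 67.7 kips.
Governing: min(101.6, 83.4, 67.7) = 67.7 kips → gross-section yield.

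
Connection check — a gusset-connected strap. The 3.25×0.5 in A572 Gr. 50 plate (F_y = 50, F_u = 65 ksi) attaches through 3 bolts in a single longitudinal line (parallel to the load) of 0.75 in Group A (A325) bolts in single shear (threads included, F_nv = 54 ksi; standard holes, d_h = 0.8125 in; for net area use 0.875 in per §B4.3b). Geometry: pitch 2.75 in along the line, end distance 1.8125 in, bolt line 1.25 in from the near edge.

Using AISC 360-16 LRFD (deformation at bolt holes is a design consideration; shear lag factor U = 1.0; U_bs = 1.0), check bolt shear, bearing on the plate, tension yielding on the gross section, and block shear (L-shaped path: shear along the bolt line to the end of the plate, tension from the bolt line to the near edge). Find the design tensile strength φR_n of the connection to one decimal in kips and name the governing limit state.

Bolt shear: A_b = π(0.75)²/4 = 0.44179 in². φR_n = 0.75 × 54 × 0.44179 × 3 × 1 = 53.7 kips.
Bearing (0.5 in plate, F_u = 65 ksi): end bolts L_c = 1.8125 − 0.8125/2 = 1.40625, R_n = min(1.2×1.40625×0.5×65, 2.4×0.75×0.5×65) = 54.844 kips/bolt; interior L_c = 2.75 − 0.8125 = 1.9375, R_n = 58.5 kips/bolt. φR_n = 0.75 × (1×54.844 + 2×58.5) = 128.9 kips.
Tension yield (gross): A_g = 3.25×0.5 = 1.625 in². φR_n = 0.90 × 50 × 1.625 = 73.1 kips.
Block shear: shear path 1×[1.8125+2×2.75] = 1×7.3125 in, A_gv = 3.6563, A_nv = 1×(7.3125 − 2.5×0.875)×0.5 = 2.5625 in²; tension to near edge: (1.25 − 0.5×0.875)×0.5 = 0.40625 in². R_n = min(0.6×65×2.5625, 0.6×50×3.6563) + 1.0×65×0.40625 = min(99.938, 109.69) + 26.406 = 126.34 kips. φR_n = 0.75 × 126.34 = 94.8 kips.
Governing: min(53.7, 128.9, 73.1, 94.8) = 53.7 kips → bolt shear.

53.7 kips (bolt shear governs)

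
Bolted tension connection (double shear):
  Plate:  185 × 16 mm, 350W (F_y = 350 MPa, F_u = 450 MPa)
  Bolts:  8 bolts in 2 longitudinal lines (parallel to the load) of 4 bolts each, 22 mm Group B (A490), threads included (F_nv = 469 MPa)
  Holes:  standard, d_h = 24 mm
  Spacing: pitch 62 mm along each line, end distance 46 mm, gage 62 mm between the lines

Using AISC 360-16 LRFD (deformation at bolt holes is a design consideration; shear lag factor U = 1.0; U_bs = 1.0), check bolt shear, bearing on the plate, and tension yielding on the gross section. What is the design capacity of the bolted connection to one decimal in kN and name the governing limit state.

Bolt shear: A_b = π(22)²/4 = 380.13 mm². φR_n = 0.75 × 469 × 380.13 × 8 × 2 = 2139.4 kN.
Bearing (16 mm plate, F_u = 450 MPa): end bolts L_c = 46 − 24/2 = 34, R_n = min(1.2×34×16×450, 2.4×22×16×450) = 293.76 kN/bolt; interior L_c = 62 − 24 = 38, R_n = 328.32 kN/bolt. φR_n = 0.75 × (2×293.76 + 6×328.32) = 1918.1 kN.
Tension yield (gross): A_g = 185×16 = 2960 mm². φR_n = 0.90 × 350 × 2960 = 932.4 kN.
Governing: min(2139.4, 1918.1, 932.4) = 932.4 kN → gross-section yield.

932.4 kN (gross-section yield governs)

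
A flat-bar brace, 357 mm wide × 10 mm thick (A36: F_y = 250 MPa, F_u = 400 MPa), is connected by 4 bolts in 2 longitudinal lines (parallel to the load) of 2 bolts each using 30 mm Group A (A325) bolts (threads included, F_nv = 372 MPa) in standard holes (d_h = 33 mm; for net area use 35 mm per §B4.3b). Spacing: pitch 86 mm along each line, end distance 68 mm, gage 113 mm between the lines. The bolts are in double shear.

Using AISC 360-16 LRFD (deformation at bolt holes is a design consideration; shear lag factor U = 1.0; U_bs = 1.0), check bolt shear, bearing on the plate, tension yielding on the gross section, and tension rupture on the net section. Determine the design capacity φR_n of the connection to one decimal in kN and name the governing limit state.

752.4 kN (bearing governs)

Bolt shear: A_b = π(30)²/4 = 706.86 mm². φR_n = 0.75 × 372 × 706.86 × 4 × 2 = 1577.7 kN.
Bearing (10 mm plate, F_u = 400 MPa): end bolts L_c = 68 − 33/2 = 51.5, R_n = min(1.2×51.5×10×400, 2.4×30×10×400) = 247.2 kN/bolt; interior L_c = 86 − 33 = 53, R_n = 254.4 kN/bolt. φR_n = 0.75 × (2×247.2 + 2×254.4) = 752.4 kN.
Tension yield (gross): A_g = 357×10 = 3570 mm². φR_n = 0.90 × 250 × 3570 = 803.3 kN.
Tension rupture (net): A_n = (357 − 2×35)×10 = 2870 mm² (U = 1.0, A_e = A_n). φR_n = 0.75 × 400 × 2870 = 861.0 kN.
Governing: min(1577.7, 752.4, 803.3, 861.0) = 752.4 kN → bearing.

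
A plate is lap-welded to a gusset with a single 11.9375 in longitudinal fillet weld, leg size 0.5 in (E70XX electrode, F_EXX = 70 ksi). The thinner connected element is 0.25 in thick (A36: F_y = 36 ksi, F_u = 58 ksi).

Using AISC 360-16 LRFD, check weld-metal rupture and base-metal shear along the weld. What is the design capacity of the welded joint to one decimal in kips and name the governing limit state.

64.5 kips (base-metal shear governs)

Weld metal: throat = 0.707×0.5 = 0.3535 in, L = 11.9375 in. φR_n = 0.75 × 0.6 × 70 × 0.3535 × 11.9375 = 132.9 kips.
Base metal shear (0.25 in plate): yield φR_n = 1.0×0.6×36×0.25×11.9375 = 64.5 kips; rupture φR_n = 0.75×0.6×58×0.25×11.9375 = 77.9 kips; take 64.5 kips (yield).
Governing: min(132.9, 64.5) = 64.5 kips → base-metal shear.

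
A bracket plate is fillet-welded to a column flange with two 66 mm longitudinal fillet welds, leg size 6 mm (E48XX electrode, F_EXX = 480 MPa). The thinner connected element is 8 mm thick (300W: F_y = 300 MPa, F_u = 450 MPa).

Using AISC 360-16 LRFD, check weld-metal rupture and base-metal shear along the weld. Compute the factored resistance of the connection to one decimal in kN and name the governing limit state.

Weld metal: throat = 0.707×6 = 4.242 mm, L = 2×66 = 132 mm. φR_n = 0.75 × 0.6 × 480 × 4.242 × 132 = 120.9 kN.
Base metal shear (8 mm plate): yield φR_n = 1.0×0.6×300×8×132 = 190.1 kN; rupture φR_n = 0.75×0.6×450×8×132 = 213.8 kN; take 190.1 kN (yield).
Governing: min(120.9, 190.1) = 120.9 kN → weld metal.

120.9 kN (weld metal governs)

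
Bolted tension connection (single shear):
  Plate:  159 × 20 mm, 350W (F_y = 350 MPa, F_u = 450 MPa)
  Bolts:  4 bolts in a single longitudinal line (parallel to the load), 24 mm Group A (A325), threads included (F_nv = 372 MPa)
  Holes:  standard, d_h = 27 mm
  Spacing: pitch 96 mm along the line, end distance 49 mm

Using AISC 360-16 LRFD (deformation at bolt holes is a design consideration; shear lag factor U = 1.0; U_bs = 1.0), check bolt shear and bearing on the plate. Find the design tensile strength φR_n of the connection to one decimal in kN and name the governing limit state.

504.9 kN (bolt shear governs)

Bolt shear: A_b = π(24)²/4 = 452.39 mm². φR_n = 0.75 × 372 × 452.39 × 4 × 1 = 504.9 kN.
Bearing (20 mm plate, F_u = 450 MPa): end bolts L_c = 49 − 27/2 = 35.5, R_n = min(1.2×35.5×20×450, 2.4×24×20×450) = 383.4 kN/bolt; interior L_c = 96 − 27 = 69, R_n = 518.4 kN/bolt. φR_n = 0.75 × (1×383.4 + 3×518.4) = 1454.0 kN.
Governing: min(504.9, 1454.0) = 504.9 kN → bolt shear.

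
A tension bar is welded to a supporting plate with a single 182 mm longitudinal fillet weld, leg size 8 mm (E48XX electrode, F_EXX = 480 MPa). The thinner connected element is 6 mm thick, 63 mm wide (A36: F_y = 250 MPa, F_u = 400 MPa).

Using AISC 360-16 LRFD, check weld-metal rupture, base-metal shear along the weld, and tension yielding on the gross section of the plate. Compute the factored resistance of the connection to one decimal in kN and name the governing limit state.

85.1 kN (gross-section yield governs)

Weld metal: throat = 0.707×8 = 5.656 mm, L = 182 mm. φR_n = 0.75 × 0.6 × 480 × 5.656 × 182 = 222.3 kN.
Base metal shear (6 mm plate): yield φR_n = 1.0×0.6×250×6×182 = 163.8 kN; rupture φR_n = 0.75×0.6×400×6×182 = 196.6 kN; take 163.8 kN (yield).
Tension yield (gross): A_g = 63×6 = 378 mm². φR_n = 0.90 × 250 × 378 = 85.1 kN.
Governing: min(222.3, 163.8, 85.1) = 85.1 kN → gross-section yield.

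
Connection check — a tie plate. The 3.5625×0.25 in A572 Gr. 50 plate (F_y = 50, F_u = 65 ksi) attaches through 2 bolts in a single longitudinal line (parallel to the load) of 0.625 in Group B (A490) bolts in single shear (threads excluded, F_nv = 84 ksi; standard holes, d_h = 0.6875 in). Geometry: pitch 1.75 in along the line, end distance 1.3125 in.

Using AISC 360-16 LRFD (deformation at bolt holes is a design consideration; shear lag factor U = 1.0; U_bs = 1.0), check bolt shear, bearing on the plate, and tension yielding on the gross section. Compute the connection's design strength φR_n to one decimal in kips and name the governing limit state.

29.7 kips (bearing governs)

Bolt shear: A_b = π(0.625)²/4 = 0.3068 in². φR_n = 0.75 × 84 × 0.3068 × 2 × 1 = 38.7 kips.
Bearing (0.25 in plate, F_u = 65 ksi): end bolts L_c = 1.3125 − 0.6875/2 = 0.96875, R_n = min(1.2×0.96875×0.25×65, 2.4×0.625×0.25×65) = 18.891 kips/bolt; interior L_c = 1.75 − 0.6875 = 1.0625, R_n = 20.719 kips/bolt. φR_n = 0.75 × (1×18.891 + 1×20.719) = 29.7 kips.
Tension yield (gross): A_g = 3.5625×0.25 = 0.89063 in². φR_n = 0.90 × 50 × 0.89063 = 40.1 kips.
Governing: min(38.7, 29.7, 40.1) = 29.7 kips → bearing.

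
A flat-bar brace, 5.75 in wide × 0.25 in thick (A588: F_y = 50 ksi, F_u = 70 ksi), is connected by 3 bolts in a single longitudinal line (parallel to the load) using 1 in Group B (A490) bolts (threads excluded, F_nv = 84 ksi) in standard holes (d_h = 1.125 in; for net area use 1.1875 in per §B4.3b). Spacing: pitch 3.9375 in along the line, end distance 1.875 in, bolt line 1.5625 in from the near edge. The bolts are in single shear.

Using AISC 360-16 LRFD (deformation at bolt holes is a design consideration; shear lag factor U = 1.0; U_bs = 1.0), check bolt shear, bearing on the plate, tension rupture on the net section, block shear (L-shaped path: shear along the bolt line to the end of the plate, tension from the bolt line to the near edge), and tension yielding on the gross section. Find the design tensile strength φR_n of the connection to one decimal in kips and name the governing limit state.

59.9 kips (net-section rupture governs)

Bolt shear: A_b = π(1)²/4 = 0.7854 in². φR_n = 0.75 × 84 × 0.7854 × 3 × 1 = 148.4 kips.
Bearing (0.25 in plate, F_u = 70 ksi): end bolts L_c = 1.875 − 1.125/2 = 1.3125, R_n = min(1.2×1.3125×0.25×70, 2.4×1×0.25×70) = 27.563 kips/bolt; interior L_c = 3.9375 − 1.125 = 2.8125, R_n = 42 kips/bolt. φR_n = 0.75 × (1×27.563 + 2×42) = 83.7 kips.
Tension rupture (net): A_n = (5.75 − 1×1.1875)×0.25 = 1.1406 in² (U = 1.0, A_e = A_n). φR_n = 0.75 × 70 × 1.1406 = 59.9 kips.
Block shear: shear path 1×[1.875+2×3.9375] = 1×9.75 in, A_gv = 2.4375, A_nv = 1×(9.75 − 2.5×1.1875)×0.25 = 1.6953 in²; tension to near edge: (1.5625 − 0.5×1.1875)×0.25 = 0.24219 in². R_n = min(0.6×70×1.6953, 0.6×50×2.4375) + 1.0×70×0.24219 = min(71.203, 73.125) + 16.953 = 88.156 kips. φR_n = 0.75 × 88.156 = 66.1 kips.
Tension yield (gross): A_g = 5.75×0.25 = 1.4375 in². φR_n = 0.90 × 50 × 1.4375 = 64.7 kips.
Governing: min(148.4, 83.7, 59.9, 66.1, 64.7) = 59.9 kips → net-section rupture.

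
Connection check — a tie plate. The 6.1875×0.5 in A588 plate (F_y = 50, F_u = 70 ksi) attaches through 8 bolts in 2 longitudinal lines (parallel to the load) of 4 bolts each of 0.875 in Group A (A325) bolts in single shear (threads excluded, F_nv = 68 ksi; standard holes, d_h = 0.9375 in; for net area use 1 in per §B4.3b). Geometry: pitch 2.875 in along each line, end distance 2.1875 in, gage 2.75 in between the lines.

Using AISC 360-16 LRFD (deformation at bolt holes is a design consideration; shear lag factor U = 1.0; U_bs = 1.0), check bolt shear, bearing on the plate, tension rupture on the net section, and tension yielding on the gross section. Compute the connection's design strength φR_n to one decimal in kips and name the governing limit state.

Bolt shear: A_b = π(0.875)²/4 = 0.60132 in². φR_n = 0.75 × 68 × 0.60132 × 8 × 1 = 245.3 kips.
Bearing (0.5 in plate, F_u = 70 ksi): end bolts L_c = 2.1875 − 0.9375/2 = 1.71875, R_n = min(1.2×1.71875×0.5×70, 2.4×0.875×0.5×70) = 72.188 kips/bolt; interior L_c = 2.875 − 0.9375 = 1.9375, R_n = 73.5 kips/bolt. φR_n = 0.75 × (2×72.188 + 6×73.5) = 439.0 kips.
Tension rupture (net): A_n = (6.1875 − 2×1)×0.5 = 2.0938 in² (U = 1.0, A_e = A_n). φR_n = 0.75 × 70 × 2.0938 = 109.9 kips.
Tension yield (gross): A_g = 6.1875×0.5 = 3.0938 in². φR_n = 0.90 × 50 × 3.0938 = 139.2 kips.
Governing: min(245.3, 439.0, 109.9, 139.2) = 109.9 kips → net-section rupture.

109.9 kips (net-section rupture governs)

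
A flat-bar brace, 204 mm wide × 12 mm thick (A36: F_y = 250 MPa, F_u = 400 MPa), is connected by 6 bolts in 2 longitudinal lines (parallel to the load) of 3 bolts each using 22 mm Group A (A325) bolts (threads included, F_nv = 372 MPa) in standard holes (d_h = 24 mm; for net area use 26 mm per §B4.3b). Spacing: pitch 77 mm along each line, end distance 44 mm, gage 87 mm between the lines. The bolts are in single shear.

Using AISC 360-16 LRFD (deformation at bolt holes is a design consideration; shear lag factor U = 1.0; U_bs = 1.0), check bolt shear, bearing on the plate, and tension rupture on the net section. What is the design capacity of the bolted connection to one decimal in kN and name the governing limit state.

Bolt shear: A_b = π(22)²/4 = 380.13 mm². φR_n = 0.75 × 372 × 380.13 × 6 × 1 = 636.3 kN.
Bearing (12 mm plate, F_u = 400 MPa): end bolts L_c = 44 − 24/2 = 32, R_n = min(1.2×32×12×400, 2.4×22×12×400) = 184.32 kN/bolt; interior L_c = 77 − 24 = 53, R_n = 253.44 kN/bolt. φR_n = 0.75 × (2×184.32 + 4×253.44) = 1036.8 kN.
Tension rupture (net): A_n = (204 − 2×26)×12 = 1824 mm² (U = 1.0, A_e = A_n). φR_n = 0.75 × 400 × 1824 = 547.2 kN.
Governing: min(636.3, 1036.8, 547.2) = 547.2 kN → net-section rupture.

547.2 kN (net-section rupture governs)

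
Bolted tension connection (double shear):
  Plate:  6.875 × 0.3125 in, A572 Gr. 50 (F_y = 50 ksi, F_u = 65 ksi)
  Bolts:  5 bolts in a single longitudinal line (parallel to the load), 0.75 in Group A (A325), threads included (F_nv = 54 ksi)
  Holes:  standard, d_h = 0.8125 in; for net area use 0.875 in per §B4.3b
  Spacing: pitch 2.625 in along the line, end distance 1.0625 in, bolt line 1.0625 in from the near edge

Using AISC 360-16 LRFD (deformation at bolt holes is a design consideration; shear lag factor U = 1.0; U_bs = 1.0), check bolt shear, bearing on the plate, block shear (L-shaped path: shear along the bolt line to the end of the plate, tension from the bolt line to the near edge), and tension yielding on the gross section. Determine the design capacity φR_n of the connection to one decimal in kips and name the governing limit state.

Bolt shear: A_b = π(0.75)²/4 = 0.44179 in². φR_n = 0.75 × 54 × 0.44179 × 5 × 2 = 178.9 kips.
Bearing (0.3125 in plate, F_u = 65 ksi): end bolts L_c = 1.0625 − 0.8125/2 = 0.65625, R_n = min(1.2×0.65625×0.3125×65, 2.4×0.75×0.3125×65) = 15.996 kips/bolt; interior L_c = 2.625 − 0.8125 = 1.8125, R_n = 36.563 kips/bolt. φR_n = 0.75 × (1×15.996 + 4×36.563) = 121.7 kips.
Block shear: shear path 1×[1.0625+4×2.625] = 1×11.5625 in, A_gv = 3.6133, A_nv = 1×(11.5625 − 4.5×0.875)×0.3125 = 2.3828 in²; tension to near edge: (1.0625 − 0.5×0.875)×0.3125 = 0.19531 in². R_n = min(0.6×65×2.3828, 0.6×50×3.6133) + 1.0×65×0.19531 = min(92.929, 108.4) + 12.695 = 105.62 kips. φR_n = 0.75 × 105.62 = 79.2 kips.
Tension yield (gross): A_g = 6.875×0.3125 = 2.1484 in². φR_n = 0.90 × 50 × 2.1484 = 96.7 kips.
Governing: min(178.9, 121.7, 79.2, 96.7) = 79.2 kips → block shear.

79.2 kips (block shear governs)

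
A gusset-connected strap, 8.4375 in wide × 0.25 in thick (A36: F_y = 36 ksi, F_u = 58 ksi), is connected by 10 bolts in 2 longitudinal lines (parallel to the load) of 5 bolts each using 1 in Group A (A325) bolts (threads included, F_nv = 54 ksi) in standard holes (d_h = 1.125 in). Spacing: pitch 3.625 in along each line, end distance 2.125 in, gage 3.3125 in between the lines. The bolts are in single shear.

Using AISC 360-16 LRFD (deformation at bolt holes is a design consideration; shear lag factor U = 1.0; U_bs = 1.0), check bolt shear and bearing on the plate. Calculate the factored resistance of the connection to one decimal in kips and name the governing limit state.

249.6 kips (bearing governs)

Bolt shear: A_b = π(1)²/4 = 0.7854 in². φR_n = 0.75 × 54 × 0.7854 × 10 × 1 = 318.1 kips.
Bearing (0.25 in plate, F_u = 58 ksi): end bolts L_c = 2.125 − 1.125/2 = 1.5625, R_n = min(1.2×1.5625×0.25×58, 2.4×1×0.25×58) = 27.188 kips/bolt; interior L_c = 3.625 − 1.125 = 2.5, R_n = 34.8 kips/bolt. φR_n = 0.75 × (2×27.188 + 8×34.8) = 249.6 kips.
Governing: min(318.1, 249.6) = 249.6 kips → bearing.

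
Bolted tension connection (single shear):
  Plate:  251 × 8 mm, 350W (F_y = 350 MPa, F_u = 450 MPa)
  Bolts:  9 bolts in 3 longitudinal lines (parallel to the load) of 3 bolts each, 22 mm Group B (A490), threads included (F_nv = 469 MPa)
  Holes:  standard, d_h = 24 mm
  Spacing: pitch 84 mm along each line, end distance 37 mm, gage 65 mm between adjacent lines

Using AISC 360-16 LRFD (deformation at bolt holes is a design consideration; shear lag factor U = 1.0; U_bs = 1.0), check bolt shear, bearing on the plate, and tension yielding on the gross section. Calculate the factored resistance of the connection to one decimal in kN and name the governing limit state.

632.5 kN (gross-section yield governs)

Bolt shear: A_b = π(22)²/4 = 380.13 mm². φR_n = 0.75 × 469 × 380.13 × 9 × 1 = 1203.4 kN.
Bearing (8 mm plate, F_u = 450 MPa): end bolts L_c = 37 − 24/2 = 25, R_n = min(1.2×25×8×450, 2.4×22×8×450) = 108 kN/bolt; interior L_c = 84 − 24 = 60, R_n = 190.08 kN/bolt. φR_n = 0.75 × (3×108 + 6×190.08) = 1098.4 kN.
Tension yield (gross): A_g = 251×8 = 2008 mm². φR_n = 0.90 × 350 × 2008 = 632.5 kN.
Governing: min(1203.4, 1098.4, 632.5) = 632.5 kN → gross-section yield.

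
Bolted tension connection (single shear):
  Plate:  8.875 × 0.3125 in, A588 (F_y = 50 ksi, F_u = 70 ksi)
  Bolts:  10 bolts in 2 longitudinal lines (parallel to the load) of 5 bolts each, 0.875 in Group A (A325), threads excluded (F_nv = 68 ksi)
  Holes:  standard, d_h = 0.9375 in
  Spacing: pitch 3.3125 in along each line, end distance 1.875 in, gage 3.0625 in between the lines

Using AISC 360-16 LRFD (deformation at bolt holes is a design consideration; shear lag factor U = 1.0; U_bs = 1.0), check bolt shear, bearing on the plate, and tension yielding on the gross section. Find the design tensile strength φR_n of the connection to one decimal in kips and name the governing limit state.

Bolt shear: A_b = π(0.875)²/4 = 0.60132 in². φR_n = 0.75 × 68 × 0.60132 × 10 × 1 = 306.7 kips.
Bearing (0.3125 in plate, F_u = 70 ksi): end bolts L_c = 1.875 − 0.9375/2 = 1.40625, R_n = min(1.2×1.40625×0.3125×70, 2.4×0.875×0.3125×70) = 36.914 kips/bolt; interior L_c = 3.3125 − 0.9375 = 2.375, R_n = 45.938 kips/bolt. φR_n = 0.75 × (2×36.914 + 8×45.938) = 331.0 kips.
Tension yield (gross): A_g = 8.875×0.3125 = 2.7734 in². φR_n = 0.90 × 50 × 2.7734 = 124.8 kips.
Governing: min(306.7, 331.0, 124.8) = 124.8 kips → gross-section yield.

124.8 kips (gross-section yield governs)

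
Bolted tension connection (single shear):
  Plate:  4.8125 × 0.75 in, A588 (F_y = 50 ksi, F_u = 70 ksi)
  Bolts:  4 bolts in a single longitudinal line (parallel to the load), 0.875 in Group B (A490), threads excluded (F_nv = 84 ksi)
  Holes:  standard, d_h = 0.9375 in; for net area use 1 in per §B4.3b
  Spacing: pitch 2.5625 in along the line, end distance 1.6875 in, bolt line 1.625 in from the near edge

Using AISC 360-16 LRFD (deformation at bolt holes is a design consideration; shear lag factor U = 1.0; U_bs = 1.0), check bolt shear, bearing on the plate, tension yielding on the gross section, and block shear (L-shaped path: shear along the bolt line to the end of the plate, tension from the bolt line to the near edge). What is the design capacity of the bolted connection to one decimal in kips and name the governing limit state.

151.5 kips (bolt shear governs)

Bolt shear: A_b = π(0.875)²/4 = 0.60132 in². φR_n = 0.75 × 84 × 0.60132 × 4 × 1 = 151.5 kips.
Bearing (0.75 in plate, F_u = 70 ksi): end bolts L_c = 1.6875 − 0.9375/2 = 1.21875, R_n = min(1.2×1.21875×0.75×70, 2.4×0.875×0.75×70) = 76.781 kips/bolt; interior L_c = 2.5625 − 0.9375 = 1.625, R_n = 102.38 kips/bolt. φR_n = 0.75 × (1×76.781 + 3×102.38) = 287.9 kips.
Tension yield (gross): A_g = 4.8125×0.75 = 3.6094 in². φR_n = 0.90 × 50 × 3.6094 = 162.4 kips.
Block shear: shear path 1×[1.6875+3×2.5625] = 1×9.375 in, A_gv = 7.0313, A_nv = 1×(9.375 − 3.5×1)×0.75 = 4.4063 in²; tension to near edge: (1.625 − 0.5×1)×0.75 = 0.84375 in². R_n = min(0.6×70×4.4063, 0.6×50×7.0313) + 1.0×70×0.84375 = min(185.06, 210.94) + 59.063 = 244.12 kips. φR_n = 0.75 × 244.12 = 183.1 kips.
Governing: min(151.5, 287.9, 162.4, 183.1) = 151.5 kips → bolt shear.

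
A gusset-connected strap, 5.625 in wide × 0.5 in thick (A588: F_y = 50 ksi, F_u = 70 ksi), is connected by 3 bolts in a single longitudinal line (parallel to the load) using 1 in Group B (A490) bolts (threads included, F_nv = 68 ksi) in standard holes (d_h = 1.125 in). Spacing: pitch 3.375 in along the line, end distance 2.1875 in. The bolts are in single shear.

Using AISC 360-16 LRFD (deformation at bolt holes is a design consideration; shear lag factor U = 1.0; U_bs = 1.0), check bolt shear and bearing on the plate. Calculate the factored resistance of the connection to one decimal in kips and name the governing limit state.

Bolt shear: A_b = π(1)²/4 = 0.7854 in². φR_n = 0.75 × 68 × 0.7854 × 3 × 1 = 120.2 kips.
Bearing (0.5 in plate, F_u = 70 ksi): end bolts L_c = 2.1875 − 1.125/2 = 1.625, R_n = min(1.2×1.625×0.5×70, 2.4×1×0.5×70) = 68.25 kips/bolt; interior L_c = 3.375 − 1.125 = 2.25, R_n = 84 kips/bolt. φR_n = 0.75 × (1×68.25 + 2×84) = 177.2 kips.
Governing: min(120.2, 177.2) = 120.2 kips → bolt shear.

120.2 kips (bolt shear governs)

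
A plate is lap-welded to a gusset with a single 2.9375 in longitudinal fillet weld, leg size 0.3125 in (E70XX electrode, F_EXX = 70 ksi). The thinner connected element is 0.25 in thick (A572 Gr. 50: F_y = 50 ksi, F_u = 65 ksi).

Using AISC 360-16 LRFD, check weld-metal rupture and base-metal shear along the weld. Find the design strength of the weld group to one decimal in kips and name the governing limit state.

20.4 kips (weld metal governs)

Weld metal: throat = 0.707×0.3125 = 0.22094 in, L = 2.9375 in. φR_n = 0.75 × 0.6 × 70 × 0.22094 × 2.9375 = 20.4 kips.
Base metal shear (0.25 in plate): yield φR_n = 1.0×0.6×50×0.25×2.9375 = 22.0 kips; rupture φR_n = 0.75×0.6×65×0.25×2.9375 = 21.5 kips; take 21.5 kips (rupture).
Governing: min(20.4, 21.5) = 20.4 kips → weld metal.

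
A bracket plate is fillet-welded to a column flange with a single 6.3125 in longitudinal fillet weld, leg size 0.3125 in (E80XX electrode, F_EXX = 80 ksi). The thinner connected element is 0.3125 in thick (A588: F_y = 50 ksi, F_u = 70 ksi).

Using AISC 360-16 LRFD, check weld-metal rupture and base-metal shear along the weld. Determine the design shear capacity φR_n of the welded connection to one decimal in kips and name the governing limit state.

Weld metal: throat = 0.707×0.3125 = 0.22094 in, L = 6.3125 in. φR_n = 0.75 × 0.6 × 80 × 0.22094 × 6.3125 = 50.2 kips.
Base metal shear (0.3125 in plate): yield φR_n = 1.0×0.6×50×0.3125×6.3125 = 59.2 kips; rupture φR_n = 0.75×0.6×70×0.3125×6.3125 = 62.1 kips; take 59.2 kips (yield).
Governing: min(50.2, 59.2) = 50.2 kips → weld metal.

50.2 kips (weld metal governs)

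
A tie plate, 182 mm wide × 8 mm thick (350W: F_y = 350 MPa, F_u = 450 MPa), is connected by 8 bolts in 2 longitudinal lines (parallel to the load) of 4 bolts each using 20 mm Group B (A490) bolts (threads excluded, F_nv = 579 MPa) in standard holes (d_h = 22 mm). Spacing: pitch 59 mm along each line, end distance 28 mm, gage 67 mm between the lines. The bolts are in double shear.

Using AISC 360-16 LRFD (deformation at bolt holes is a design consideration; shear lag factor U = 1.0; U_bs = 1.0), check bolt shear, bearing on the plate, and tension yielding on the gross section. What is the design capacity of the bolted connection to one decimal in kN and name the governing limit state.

Bolt shear: A_b = π(20)²/4 = 314.16 mm². φR_n = 0.75 × 579 × 314.16 × 8 × 2 = 2182.8 kN.
Bearing (8 mm plate, F_u = 450 MPa): end bolts L_c = 28 − 22/2 = 17, R_n = min(1.2×17×8×450, 2.4×20×8×450) = 73.44 kN/bolt; interior L_c = 59 − 22 = 37, R_n = 159.84 kN/bolt. φR_n = 0.75 × (2×73.44 + 6×159.84) = 829.4 kN.
Tension yield (gross): A_g = 182×8 = 1456 mm². φR_n = 0.90 × 350 × 1456 = 458.6 kN.
Governing: min(2182.8, 829.4, 458.6) = 458.6 kN → gross-section yield.

458.6 kN (gross-section yield governs)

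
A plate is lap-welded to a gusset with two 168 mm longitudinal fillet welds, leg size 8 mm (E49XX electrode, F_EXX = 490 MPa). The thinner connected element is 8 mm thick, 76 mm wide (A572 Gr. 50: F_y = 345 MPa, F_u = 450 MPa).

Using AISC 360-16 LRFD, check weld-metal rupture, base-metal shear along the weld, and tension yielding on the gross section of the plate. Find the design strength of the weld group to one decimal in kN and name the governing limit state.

Weld metal: throat = 0.707×8 = 5.656 mm, L = 2×168 = 336 mm. φR_n = 0.75 × 0.6 × 490 × 5.656 × 336 = 419.0 kN.
Base metal shear (8 mm plate): yield φR_n = 1.0×0.6×345×8×336 = 556.4 kN; rupture φR_n = 0.75×0.6×450×8×336 = 544.3 kN; take 544.3 kN (rupture).
Tension yield (gross): A_g = 76×8 = 608 mm². φR_n = 0.90 × 345 × 608 = 188.8 kN.
Governing: min(419.0, 544.3, 188.8) = 188.8 kN → gross-section yield.

188.8 kN (gross-section yield governs)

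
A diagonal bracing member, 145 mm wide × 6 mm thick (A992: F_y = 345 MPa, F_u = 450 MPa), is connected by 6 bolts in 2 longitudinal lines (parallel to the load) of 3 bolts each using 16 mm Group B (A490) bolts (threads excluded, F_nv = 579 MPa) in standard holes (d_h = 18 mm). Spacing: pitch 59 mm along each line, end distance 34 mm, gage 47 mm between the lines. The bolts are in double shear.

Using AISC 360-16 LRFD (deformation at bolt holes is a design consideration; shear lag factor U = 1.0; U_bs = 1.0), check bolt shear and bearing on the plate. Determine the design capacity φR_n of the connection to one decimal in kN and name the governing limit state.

Bolt shear: A_b = π(16)²/4 = 201.06 mm². φR_n = 0.75 × 579 × 201.06 × 6 × 2 = 1047.7 kN.
Bearing (6 mm plate, F_u = 450 MPa): end bolts L_c = 34 − 18/2 = 25, R_n = min(1.2×25×6×450, 2.4×16×6×450) = 81 kN/bolt; interior L_c = 59 − 18 = 41, R_n = 103.68 kN/bolt. φR_n = 0.75 × (2×81 + 4×103.68) = 432.5 kN.
Governing: min(1047.7, 432.5) = 432.5 kN → bearing.

432.5 kN (bearing governs)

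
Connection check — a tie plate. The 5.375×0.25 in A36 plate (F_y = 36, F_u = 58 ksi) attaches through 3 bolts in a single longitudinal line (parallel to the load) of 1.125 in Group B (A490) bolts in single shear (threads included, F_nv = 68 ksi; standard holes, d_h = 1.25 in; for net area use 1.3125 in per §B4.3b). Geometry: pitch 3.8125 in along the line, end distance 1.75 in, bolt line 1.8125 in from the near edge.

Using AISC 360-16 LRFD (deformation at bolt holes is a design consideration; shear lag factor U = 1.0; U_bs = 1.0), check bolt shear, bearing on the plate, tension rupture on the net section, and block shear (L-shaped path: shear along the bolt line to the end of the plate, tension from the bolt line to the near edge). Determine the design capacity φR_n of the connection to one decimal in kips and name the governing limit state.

44.2 kips (net-section rupture governs)

Bolt shear: A_b = π(1.125)²/4 = 0.99402 in². φR_n = 0.75 × 68 × 0.99402 × 3 × 1 = 152.1 kips.
Bearing (0.25 in plate, F_u = 58 ksi): end bolts L_c = 1.75 − 1.25/2 = 1.125, R_n = min(1.2×1.125×0.25×58, 2.4×1.125×0.25×58) = 19.575 kips/bolt; interior L_c = 3.8125 − 1.25 = 2.5625, R_n = 39.15 kips/bolt. φR_n = 0.75 × (1×19.575 + 2×39.15) = 73.4 kips.
Tension rupture (net): A_n = (5.375 − 1×1.3125)×0.25 = 1.0156 in² (U = 1.0, A_e = A_n). φR_n = 0.75 × 58 × 1.0156 = 44.2 kips.
Block shear: shear path 1×[1.75+2×3.8125] = 1×9.375 in, A_gv = 2.3438, A_nv = 1×(9.375 − 2.5×1.3125)×0.25 = 1.5234 in²; tension to near edge: (1.8125 − 0.5×1.3125)×0.25 = 0.28906 in². R_n = min(0.6×58×1.5234, 0.6×36×2.3438) + 1.0×58×0.28906 = min(53.014, 50.626) + 16.765 = 67.391 kips. φR_n = 0.75 × 67.391 = 50.5 kips.
Governing: min(152.1, 73.4, 44.2, 50.5) = 44.2 kips → net-section rupture.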